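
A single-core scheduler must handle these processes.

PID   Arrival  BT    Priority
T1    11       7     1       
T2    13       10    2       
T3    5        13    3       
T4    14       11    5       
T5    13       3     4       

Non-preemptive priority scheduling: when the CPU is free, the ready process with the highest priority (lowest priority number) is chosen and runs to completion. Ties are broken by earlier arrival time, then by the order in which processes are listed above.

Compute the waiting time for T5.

22

Gantt: | idle 0-5 | T3 5-18 | T1 18-25 | T2 25-35 | T5 35-38 | T4 38-49 |
Completion: T1=25  T2=35  T3=18  T4=49  T5=38
Waiting(T5) = turnaround − burst = 25 − 3 = 22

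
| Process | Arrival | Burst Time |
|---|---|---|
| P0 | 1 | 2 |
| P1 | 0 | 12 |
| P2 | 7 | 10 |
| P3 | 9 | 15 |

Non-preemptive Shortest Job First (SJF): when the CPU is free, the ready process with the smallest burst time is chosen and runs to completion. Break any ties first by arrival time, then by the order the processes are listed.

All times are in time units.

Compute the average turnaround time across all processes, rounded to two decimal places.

Timeline: | P1 0-12 | P0 12-14 | P2 14-24 | P3 24-39 |
Completion: P0=14  P1=12  P2=24  P3=39
Turnaround (C−A): P0=13  P1=12  P2=17  P3=30
Turnaround times: P0=13, P1=12, P2=17, P3=30
Average turnaround = (13+12+17+30) / 4 = 72/4 = 18.00

18.00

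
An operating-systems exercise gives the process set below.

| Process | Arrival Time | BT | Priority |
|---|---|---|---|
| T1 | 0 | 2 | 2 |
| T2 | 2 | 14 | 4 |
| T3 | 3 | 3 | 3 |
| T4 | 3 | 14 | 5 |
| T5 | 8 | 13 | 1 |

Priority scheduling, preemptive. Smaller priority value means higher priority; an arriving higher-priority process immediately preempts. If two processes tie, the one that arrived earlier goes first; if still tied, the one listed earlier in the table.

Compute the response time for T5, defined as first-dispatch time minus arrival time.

0

Gantt: | T1 0-2 | T2 2-3 | T3 3-6 | T2 6-8 | T5 8-21 | T2 21-32 | T4 32-46 |
Completion: T1=2  T2=32  T3=6  T4=46  T5=21
Response(T5) = first start − arrival = 8 − 8 = 0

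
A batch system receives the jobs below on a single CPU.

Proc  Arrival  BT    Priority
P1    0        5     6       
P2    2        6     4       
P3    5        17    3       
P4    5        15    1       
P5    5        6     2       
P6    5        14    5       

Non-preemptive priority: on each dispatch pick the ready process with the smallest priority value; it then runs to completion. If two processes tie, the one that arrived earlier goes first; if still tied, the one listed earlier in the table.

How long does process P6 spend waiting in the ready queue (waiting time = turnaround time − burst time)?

44

Schedule: | P1 0-5 | P4 5-20 | P5 20-26 | P3 26-43 | P2 43-49 | P6 49-63 |
Completion: P1=5  P2=49  P3=43  P4=20  P5=26  P6=63
Turnaround (C−A): P1=5  P2=47  P3=38  P4=15  P5=21  P6=58
Waiting(P6) = turnaround − burst = 58 − 14 = 44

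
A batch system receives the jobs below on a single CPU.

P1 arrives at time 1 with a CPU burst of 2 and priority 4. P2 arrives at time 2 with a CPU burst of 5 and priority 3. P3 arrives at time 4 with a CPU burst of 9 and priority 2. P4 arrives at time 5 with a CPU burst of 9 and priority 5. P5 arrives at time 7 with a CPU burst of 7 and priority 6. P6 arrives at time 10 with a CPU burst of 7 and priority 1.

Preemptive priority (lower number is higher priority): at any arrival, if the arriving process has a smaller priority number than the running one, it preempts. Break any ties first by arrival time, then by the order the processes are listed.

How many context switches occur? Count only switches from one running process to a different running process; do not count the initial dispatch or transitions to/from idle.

Timeline: | idle 0-1 | P1 1-2 | P2 2-4 | P3 4-10 | P6 10-17 | P3 17-20 | P2 20-23 | P1 23-24 | P4 24-33 | P5 33-40 |
Completion: P1=24  P2=23  P3=20  P4=33  P5=40  P6=17
Turnaround (C−A): P1=23  P2=21  P3=16  P4=28  P5=33  P6=7

8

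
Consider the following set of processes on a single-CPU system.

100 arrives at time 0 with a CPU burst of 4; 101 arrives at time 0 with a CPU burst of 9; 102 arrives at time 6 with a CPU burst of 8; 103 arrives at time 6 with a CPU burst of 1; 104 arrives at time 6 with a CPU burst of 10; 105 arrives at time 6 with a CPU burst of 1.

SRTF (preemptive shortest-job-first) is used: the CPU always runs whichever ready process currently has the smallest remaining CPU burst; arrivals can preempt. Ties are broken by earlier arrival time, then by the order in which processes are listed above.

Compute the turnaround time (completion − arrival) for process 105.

2

Schedule: | 100 0-4 | 101 4-6 | 103 6-7 | 105 7-8 | 101 8-15 | 102 15-23 | 104 23-33 |
Completion: 100=4  101=15  102=23  103=7  104=33  105=8
Turnaround (C−A): 100=4  101=15  102=17  103=1  104=27  105=2
Turnaround(105) = completion − arrival = 8 − 6 = 2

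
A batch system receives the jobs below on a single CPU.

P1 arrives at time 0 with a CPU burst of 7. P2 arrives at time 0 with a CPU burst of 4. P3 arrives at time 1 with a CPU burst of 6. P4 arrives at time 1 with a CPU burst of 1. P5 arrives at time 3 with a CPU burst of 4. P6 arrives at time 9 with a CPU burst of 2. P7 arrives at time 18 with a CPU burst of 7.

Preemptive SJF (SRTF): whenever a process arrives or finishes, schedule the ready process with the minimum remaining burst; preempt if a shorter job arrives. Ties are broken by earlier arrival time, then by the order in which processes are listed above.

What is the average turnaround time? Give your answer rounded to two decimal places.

9.57

Gantt: | P2 0-1 | P4 1-2 | P2 2-5 | P5 5-9 | P6 9-11 | P3 11-17 | P1 17-24 | P7 24-31 |
Completion: P1=24  P2=5  P3=17  P4=2  P5=9  P6=11  P7=31
Turnaround times: P1=24, P2=5, P3=16, P4=1, P5=6, P6=2, P7=13
Average turnaround = (24+5+16+1+6+2+13) / 7 = 67/7 = 9.57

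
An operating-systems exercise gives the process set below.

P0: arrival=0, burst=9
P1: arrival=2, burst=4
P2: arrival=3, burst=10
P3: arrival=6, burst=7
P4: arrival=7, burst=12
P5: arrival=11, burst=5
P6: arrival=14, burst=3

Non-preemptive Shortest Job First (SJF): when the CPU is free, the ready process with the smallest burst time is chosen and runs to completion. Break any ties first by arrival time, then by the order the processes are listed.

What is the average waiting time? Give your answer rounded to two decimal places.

Schedule: | P0 0-9 | P1 9-13 | P5 13-18 | P6 18-21 | P3 21-28 | P2 28-38 | P4 38-50 |
Completion: P0=9  P1=13  P2=38  P3=28  P4=50  P5=18  P6=21
Turnaround (C−A): P0=9  P1=11  P2=35  P3=22  P4=43  P5=7  P6=7
Waiting times: P0=0, P1=7, P2=25, P3=15, P4=31, P5=2, P6=4
Average waiting = (0+7+25+15+31+2+4) / 7 = 84/7 = 12.00

12.00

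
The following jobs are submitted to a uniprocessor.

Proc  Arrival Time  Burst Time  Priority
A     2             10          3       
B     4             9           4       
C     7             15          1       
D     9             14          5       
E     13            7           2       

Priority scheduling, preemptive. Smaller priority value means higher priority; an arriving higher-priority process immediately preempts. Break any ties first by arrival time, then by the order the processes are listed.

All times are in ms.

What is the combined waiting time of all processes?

Timeline: | idle 0-2 | A 2-7 | C 7-22 | E 22-29 | A 29-34 | B 34-43 | D 43-57 |
Completion: A=34  B=43  C=22  D=57  E=29
Waiting = turnaround − burst: A=22, B=30, C=0, D=34, E=9
Total waiting = 22 + 30 + 0 + 34 + 9 = 95

95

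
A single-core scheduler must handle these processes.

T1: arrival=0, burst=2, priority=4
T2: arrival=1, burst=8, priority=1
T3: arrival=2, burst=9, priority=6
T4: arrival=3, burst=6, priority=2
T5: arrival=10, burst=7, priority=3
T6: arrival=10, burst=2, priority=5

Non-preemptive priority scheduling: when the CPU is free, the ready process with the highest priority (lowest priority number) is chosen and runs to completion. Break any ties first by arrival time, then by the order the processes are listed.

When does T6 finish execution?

25

Timeline: | T1 0-2 | T2 2-10 | T4 10-16 | T5 16-23 | T6 23-25 | T3 25-34 |
Completion: T1=2  T2=10  T3=34  T4=16  T5=23  T6=25
Turnaround (C−A): T1=2  T2=9  T3=32  T4=13  T5=13  T6=15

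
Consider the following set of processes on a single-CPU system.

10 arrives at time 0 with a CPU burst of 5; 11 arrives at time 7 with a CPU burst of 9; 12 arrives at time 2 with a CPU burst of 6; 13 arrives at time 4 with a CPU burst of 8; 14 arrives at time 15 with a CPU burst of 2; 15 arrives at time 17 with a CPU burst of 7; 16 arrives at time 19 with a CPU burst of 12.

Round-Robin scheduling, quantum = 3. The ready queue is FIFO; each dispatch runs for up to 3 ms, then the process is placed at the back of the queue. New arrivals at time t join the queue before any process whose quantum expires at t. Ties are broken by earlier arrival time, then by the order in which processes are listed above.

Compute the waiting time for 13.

Timeline: | 10 0-3 | 12 3-6 | 10 6-8 | 13 8-11 | 12 11-14 | 11 14-17 | 13 17-20 | 14 20-22 | 15 22-25 | 11 25-28 | 16 28-31 | 13 31-33 | 15 33-36 | 11 36-39 | 16 39-42 | 15 42-43 | 16 43-49 |
Completion: 10=8  11=39  12=14  13=33  14=22  15=43  16=49
Turnaround (C−A): 10=8  11=32  12=12  13=29  14=7  15=26  16=30
Waiting(13) = turnaround − burst = 29 − 8 = 21

21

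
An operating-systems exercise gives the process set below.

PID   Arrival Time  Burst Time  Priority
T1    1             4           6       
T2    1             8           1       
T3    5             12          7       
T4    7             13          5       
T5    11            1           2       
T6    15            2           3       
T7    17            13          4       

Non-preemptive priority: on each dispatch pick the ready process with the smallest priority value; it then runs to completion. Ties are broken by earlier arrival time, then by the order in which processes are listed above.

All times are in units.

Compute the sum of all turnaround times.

Schedule: | idle 0-1 | T2 1-9 | T4 9-22 | T5 22-23 | T6 23-25 | T7 25-38 | T1 38-42 | T3 42-54 |
Completion: T1=42  T2=9  T3=54  T4=22  T5=23  T6=25  T7=38
Turnaround = completion − arrival: T1=41, T2=8, T3=49, T4=15, T5=12, T6=10, T7=21
Total turnaround = 41 + 8 + 49 + 15 + 12 + 10 + 21 = 156

156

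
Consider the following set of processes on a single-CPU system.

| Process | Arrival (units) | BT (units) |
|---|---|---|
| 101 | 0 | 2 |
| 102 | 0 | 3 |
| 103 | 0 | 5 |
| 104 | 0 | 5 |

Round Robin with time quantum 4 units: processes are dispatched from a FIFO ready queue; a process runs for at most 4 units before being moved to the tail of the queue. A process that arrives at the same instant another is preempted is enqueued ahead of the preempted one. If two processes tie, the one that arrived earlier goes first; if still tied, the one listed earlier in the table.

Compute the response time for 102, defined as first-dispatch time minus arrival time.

Schedule: | 101 0-2 | 102 2-5 | 103 5-9 | 104 9-13 | 103 13-14 | 104 14-15 |
Completion: 101=2  102=5  103=14  104=15
Turnaround (C−A): 101=2  102=5  103=14  104=15
Response(102) = first start − arrival = 2 − 0 = 2

2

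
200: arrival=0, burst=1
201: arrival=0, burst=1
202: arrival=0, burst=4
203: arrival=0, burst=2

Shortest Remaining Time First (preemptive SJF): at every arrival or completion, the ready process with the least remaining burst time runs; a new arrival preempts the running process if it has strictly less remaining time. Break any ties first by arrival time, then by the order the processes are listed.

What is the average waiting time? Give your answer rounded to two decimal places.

1.75

Gantt: | 200 0-1 | 201 1-2 | 203 2-4 | 202 4-8 |
Completion: 200=1  201=2  202=8  203=4
Waiting times: 200=0, 201=1, 202=4, 203=2
Average waiting = (0+1+4+2) / 4 = 7/4 = 1.75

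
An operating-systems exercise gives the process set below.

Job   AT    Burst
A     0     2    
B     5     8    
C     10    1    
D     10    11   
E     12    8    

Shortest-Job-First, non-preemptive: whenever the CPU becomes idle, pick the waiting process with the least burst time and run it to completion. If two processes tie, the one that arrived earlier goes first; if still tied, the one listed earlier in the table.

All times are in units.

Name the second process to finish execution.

Timeline: | A 0-2 | idle 2-5 | B 5-13 | C 13-14 | E 14-22 | D 22-33 |
Completion: A=2  B=13  C=14  D=33  E=22
Finish order: A → B → C → E → D

B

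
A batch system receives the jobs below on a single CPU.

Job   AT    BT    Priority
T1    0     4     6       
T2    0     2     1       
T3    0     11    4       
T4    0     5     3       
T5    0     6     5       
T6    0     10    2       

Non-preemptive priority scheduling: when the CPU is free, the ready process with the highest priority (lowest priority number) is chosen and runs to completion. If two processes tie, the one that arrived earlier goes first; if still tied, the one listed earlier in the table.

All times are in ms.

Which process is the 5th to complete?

T5

Timeline: | T2 0-2 | T6 2-12 | T4 12-17 | T3 17-28 | T5 28-34 | T1 34-38 |
Completion: T1=38  T2=2  T3=28  T4=17  T5=34  T6=12
Finish order: T2 → T6 → T4 → T3 → T5 → T1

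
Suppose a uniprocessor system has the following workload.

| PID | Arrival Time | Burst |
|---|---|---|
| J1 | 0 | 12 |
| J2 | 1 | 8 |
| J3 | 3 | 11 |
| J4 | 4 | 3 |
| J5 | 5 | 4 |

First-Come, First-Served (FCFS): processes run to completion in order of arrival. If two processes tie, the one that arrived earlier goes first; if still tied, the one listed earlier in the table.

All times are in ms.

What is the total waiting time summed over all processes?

Schedule: | J1 0-12 | J2 12-20 | J3 20-31 | J4 31-34 | J5 34-38 |
Completion: J1=12  J2=20  J3=31  J4=34  J5=38
Waiting = turnaround − burst: J1=0, J2=11, J3=17, J4=27, J5=29
Total waiting = 0 + 11 + 17 + 27 + 29 = 84

84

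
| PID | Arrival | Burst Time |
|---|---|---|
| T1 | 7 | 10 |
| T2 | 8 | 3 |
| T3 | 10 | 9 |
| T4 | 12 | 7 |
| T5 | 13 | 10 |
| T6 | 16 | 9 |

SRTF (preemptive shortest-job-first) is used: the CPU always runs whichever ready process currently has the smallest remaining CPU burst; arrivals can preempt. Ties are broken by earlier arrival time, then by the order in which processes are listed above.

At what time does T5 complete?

Gantt: | idle 0-7 | T1 7-8 | T2 8-11 | T1 11-12 | T4 12-19 | T1 19-27 | T3 27-36 | T6 36-45 | T5 45-55 |
Completion: T1=27  T2=11  T3=36  T4=19  T5=55  T6=45

55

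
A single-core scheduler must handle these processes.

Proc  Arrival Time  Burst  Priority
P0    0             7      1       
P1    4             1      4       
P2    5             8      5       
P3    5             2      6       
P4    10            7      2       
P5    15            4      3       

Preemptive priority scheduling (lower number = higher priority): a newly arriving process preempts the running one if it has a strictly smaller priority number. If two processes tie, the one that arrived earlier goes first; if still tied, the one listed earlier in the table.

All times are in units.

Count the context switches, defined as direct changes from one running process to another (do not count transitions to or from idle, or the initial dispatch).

6

Schedule: | P0 0-7 | P1 7-8 | P2 8-10 | P4 10-17 | P5 17-21 | P2 21-27 | P3 27-29 |
Completion: P0=7  P1=8  P2=27  P3=29  P4=17  P5=21
Turnaround (C−A): P0=7  P1=4  P2=22  P3=24  P4=7  P5=6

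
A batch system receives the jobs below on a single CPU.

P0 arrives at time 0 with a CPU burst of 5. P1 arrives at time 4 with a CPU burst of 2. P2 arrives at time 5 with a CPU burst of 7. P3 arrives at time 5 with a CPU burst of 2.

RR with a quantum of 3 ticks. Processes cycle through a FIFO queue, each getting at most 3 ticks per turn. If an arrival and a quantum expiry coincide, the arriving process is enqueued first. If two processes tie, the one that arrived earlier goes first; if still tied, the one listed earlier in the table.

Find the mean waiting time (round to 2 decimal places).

Gantt: | P0 0-5 | P1 5-7 | P2 7-10 | P3 10-12 | P2 12-16 |
Completion: P0=5  P1=7  P2=16  P3=12
Turnaround (C−A): P0=5  P1=3  P2=11  P3=7
Waiting times: P0=0, P1=1, P2=4, P3=5
Average waiting = (0+1+4+5) / 4 = 10/4 = 2.50

2.50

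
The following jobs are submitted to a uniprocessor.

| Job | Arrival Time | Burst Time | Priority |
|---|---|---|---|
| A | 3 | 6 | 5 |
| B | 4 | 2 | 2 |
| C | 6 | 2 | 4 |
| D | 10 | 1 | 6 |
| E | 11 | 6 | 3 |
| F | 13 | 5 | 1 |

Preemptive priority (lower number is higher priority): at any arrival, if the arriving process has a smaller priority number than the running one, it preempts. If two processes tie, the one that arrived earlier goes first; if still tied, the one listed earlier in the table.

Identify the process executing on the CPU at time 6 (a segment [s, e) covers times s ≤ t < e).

C

Schedule: | idle 0-3 | A 3-4 | B 4-6 | C 6-8 | A 8-11 | E 11-13 | F 13-18 | E 18-22 | A 22-24 | D 24-25 |
Completion: A=24  B=6  C=8  D=25  E=22  F=18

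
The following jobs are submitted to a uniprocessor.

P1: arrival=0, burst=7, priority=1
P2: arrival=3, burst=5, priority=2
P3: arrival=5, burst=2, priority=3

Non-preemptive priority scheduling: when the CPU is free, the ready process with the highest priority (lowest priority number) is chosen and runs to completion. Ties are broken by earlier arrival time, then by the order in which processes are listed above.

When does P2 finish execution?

Schedule: | P1 0-7 | P2 7-12 | P3 12-14 |
Completion: P1=7  P2=12  P3=14
Turnaround (C−A): P1=7  P2=9  P3=9

12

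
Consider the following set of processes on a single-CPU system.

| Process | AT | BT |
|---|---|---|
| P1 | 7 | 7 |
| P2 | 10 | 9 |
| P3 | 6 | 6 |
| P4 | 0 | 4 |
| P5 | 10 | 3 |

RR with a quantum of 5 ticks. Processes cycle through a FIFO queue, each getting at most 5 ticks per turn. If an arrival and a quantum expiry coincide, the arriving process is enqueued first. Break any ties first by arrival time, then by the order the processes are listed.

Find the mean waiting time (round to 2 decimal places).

9.80

Timeline: | P4 0-4 | idle 4-6 | P3 6-11 | P1 11-16 | P2 16-21 | P5 21-24 | P3 24-25 | P1 25-27 | P2 27-31 |
Completion: P1=27  P2=31  P3=25  P4=4  P5=24
Waiting times: P1=13, P2=12, P3=13, P4=0, P5=11
Average waiting = (13+12+13+0+11) / 5 = 49/5 = 9.80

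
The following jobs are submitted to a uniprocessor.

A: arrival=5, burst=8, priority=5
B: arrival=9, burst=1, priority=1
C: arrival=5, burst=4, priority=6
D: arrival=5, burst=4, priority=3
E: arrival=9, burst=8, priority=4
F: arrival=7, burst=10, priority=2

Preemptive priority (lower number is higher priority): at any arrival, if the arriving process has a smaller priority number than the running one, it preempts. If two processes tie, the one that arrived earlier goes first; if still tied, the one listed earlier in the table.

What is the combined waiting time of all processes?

Timeline: | idle 0-5 | D 5-7 | F 7-9 | B 9-10 | F 10-18 | D 18-20 | E 20-28 | A 28-36 | C 36-40 |
Completion: A=36  B=10  C=40  D=20  E=28  F=18
Waiting = turnaround − burst: A=23, B=0, C=31, D=11, E=11, F=1
Total waiting = 23 + 0 + 31 + 11 + 11 + 1 = 77

77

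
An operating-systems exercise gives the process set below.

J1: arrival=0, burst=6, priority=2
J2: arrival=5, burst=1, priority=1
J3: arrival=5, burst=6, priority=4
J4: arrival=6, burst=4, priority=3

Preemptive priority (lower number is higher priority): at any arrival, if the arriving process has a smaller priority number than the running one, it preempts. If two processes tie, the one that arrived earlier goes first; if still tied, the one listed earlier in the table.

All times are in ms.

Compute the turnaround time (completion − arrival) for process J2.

Gantt: | J1 0-5 | J2 5-6 | J1 6-7 | J4 7-11 | J3 11-17 |
Completion: J1=7  J2=6  J3=17  J4=11
Turnaround(J2) = completion − arrival = 6 − 5 = 1

1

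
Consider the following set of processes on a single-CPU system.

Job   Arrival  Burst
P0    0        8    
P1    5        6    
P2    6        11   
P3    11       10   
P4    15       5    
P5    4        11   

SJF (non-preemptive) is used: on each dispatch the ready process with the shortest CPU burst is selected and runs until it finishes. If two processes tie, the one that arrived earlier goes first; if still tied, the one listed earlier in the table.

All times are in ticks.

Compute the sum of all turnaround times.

125

Schedule: | P0 0-8 | P1 8-14 | P3 14-24 | P4 24-29 | P5 29-40 | P2 40-51 |
Completion: P0=8  P1=14  P2=51  P3=24  P4=29  P5=40
Turnaround (C−A): P0=8  P1=9  P2=45  P3=13  P4=14  P5=36
Turnaround = completion − arrival: P0=8, P1=9, P2=45, P3=13, P4=14, P5=36
Total turnaround = 8 + 9 + 45 + 13 + 14 + 36 = 125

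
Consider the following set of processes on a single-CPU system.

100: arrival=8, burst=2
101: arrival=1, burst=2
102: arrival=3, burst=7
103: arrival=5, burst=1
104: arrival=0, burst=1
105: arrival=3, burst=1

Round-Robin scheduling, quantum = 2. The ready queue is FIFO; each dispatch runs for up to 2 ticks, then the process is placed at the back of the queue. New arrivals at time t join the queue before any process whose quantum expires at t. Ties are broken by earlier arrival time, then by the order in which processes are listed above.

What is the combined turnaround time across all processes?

Timeline: | 104 0-1 | 101 1-3 | 102 3-5 | 105 5-6 | 103 6-7 | 102 7-9 | 100 9-11 | 102 11-14 |
Completion: 100=11  101=3  102=14  103=7  104=1  105=6
Turnaround (C−A): 100=3  101=2  102=11  103=2  104=1  105=3
Turnaround = completion − arrival: 100=3, 101=2, 102=11, 103=2, 104=1, 105=3
Total turnaround = 3 + 2 + 11 + 2 + 1 + 3 = 22

22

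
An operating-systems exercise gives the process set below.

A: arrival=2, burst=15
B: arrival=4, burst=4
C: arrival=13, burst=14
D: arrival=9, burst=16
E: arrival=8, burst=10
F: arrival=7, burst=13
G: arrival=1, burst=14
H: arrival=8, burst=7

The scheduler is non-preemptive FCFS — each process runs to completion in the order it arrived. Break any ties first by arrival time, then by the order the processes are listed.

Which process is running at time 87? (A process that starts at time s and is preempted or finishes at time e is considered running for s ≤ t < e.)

Gantt: | idle 0-1 | G 1-15 | A 15-30 | B 30-34 | F 34-47 | E 47-57 | H 57-64 | D 64-80 | C 80-94 |
Completion: A=30  B=34  C=94  D=80  E=57  F=47  G=15  H=64
Turnaround (C−A): A=28  B=30  C=81  D=71  E=49  F=40  G=14  H=56

C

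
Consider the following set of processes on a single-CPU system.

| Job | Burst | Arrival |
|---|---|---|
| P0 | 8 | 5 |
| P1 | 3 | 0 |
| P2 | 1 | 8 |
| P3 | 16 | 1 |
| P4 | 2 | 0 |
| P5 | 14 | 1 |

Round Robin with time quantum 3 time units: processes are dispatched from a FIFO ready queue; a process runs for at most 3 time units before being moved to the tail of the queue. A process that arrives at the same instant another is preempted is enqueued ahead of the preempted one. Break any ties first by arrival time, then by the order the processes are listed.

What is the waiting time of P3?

27

Gantt: | P1 0-3 | P4 3-5 | P3 5-8 | P5 8-11 | P0 11-14 | P2 14-15 | P3 15-18 | P5 18-21 | P0 21-24 | P3 24-27 | P5 27-30 | P0 30-32 | P3 32-35 | P5 35-38 | P3 38-41 | P5 41-43 | P3 43-44 |
Completion: P0=32  P1=3  P2=15  P3=44  P4=5  P5=43
Turnaround (C−A): P0=27  P1=3  P2=7  P3=43  P4=5  P5=42
Waiting(P3) = turnaround − burst = 43 − 16 = 27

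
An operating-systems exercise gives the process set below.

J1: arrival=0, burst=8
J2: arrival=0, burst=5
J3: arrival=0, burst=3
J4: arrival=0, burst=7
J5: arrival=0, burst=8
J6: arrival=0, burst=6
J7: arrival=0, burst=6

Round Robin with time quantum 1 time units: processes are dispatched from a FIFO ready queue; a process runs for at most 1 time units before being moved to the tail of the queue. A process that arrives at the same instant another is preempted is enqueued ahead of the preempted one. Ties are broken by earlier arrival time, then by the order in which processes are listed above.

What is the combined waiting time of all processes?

203

Timeline: | J1 0-1 | J2 1-2 | J3 2-3 | J4 3-4 | J5 4-5 | J6 5-6 | J7 6-7 | J1 7-8 | J2 8-9 | J3 9-10 | J4 10-11 | J5 11-12 | J6 12-13 | J7 13-14 | J1 14-15 | J2 15-16 | J3 16-17 | J4 17-18 | J5 18-19 | J6 19-20 | J7 20-21 | J1 21-22 | J2 22-23 | J4 23-24 | J5 24-25 | J6 25-26 | J7 26-27 | J1 27-28 | J2 28-29 | J4 29-30 | J5 30-31 | J6 31-32 | J7 32-33 | J1 33-34 | J4 34-35 | J5 35-36 | J6 36-37 | J7 37-38 | J1 38-39 | J4 39-40 | J5 40-41 | J1 41-42 | J5 42-43 |
Completion: J1=42  J2=29  J3=17  J4=40  J5=43  J6=37  J7=38
Waiting = turnaround − burst: J1=34, J2=24, J3=14, J4=33, J5=35, J6=31, J7=32
Total waiting = 34 + 24 + 14 + 33 + 35 + 31 + 32 = 203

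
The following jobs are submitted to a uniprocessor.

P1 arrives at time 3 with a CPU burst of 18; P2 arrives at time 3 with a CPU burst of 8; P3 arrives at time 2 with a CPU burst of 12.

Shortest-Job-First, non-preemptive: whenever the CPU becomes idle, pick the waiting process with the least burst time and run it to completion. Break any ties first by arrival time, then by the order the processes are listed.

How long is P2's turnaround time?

19

Schedule: | idle 0-2 | P3 2-14 | P2 14-22 | P1 22-40 |
Completion: P1=40  P2=22  P3=14
Turnaround (C−A): P1=37  P2=19  P3=12
Turnaround(P2) = completion − arrival = 22 − 3 = 19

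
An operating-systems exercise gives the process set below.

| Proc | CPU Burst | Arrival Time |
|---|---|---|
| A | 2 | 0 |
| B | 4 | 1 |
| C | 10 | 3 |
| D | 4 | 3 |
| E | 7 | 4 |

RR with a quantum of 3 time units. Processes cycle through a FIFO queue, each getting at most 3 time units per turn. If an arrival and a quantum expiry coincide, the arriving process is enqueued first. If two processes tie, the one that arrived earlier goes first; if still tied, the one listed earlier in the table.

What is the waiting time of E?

Gantt: | A 0-2 | B 2-5 | C 5-8 | D 8-11 | E 11-14 | B 14-15 | C 15-18 | D 18-19 | E 19-22 | C 22-25 | E 25-26 | C 26-27 |
Completion: A=2  B=15  C=27  D=19  E=26
Waiting(E) = turnaround − burst = 22 − 7 = 15

15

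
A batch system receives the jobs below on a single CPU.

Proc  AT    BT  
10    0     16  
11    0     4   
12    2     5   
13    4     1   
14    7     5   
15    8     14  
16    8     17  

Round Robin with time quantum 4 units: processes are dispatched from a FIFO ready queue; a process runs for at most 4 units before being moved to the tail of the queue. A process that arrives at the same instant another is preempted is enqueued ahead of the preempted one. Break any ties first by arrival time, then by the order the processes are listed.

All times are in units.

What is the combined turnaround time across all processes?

223

Gantt: | 10 0-4 | 11 4-8 | 12 8-12 | 13 12-13 | 10 13-17 | 14 17-21 | 15 21-25 | 16 25-29 | 12 29-30 | 10 30-34 | 14 34-35 | 15 35-39 | 16 39-43 | 10 43-47 | 15 47-51 | 16 51-55 | 15 55-57 | 16 57-62 |
Completion: 10=47  11=8  12=30  13=13  14=35  15=57  16=62
Turnaround (C−A): 10=47  11=8  12=28  13=9  14=28  15=49  16=54
Turnaround = completion − arrival: 10=47, 11=8, 12=28, 13=9, 14=28, 15=49, 16=54
Total turnaround = 47 + 8 + 28 + 9 + 28 + 49 + 54 = 223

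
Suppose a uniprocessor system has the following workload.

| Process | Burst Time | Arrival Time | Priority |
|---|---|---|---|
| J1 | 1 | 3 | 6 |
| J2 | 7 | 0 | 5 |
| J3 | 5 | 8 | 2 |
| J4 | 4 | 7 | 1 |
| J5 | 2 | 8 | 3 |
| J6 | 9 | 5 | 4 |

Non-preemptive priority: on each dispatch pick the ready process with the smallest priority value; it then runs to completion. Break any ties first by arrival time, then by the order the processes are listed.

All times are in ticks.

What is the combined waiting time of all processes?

48

Schedule: | J2 0-7 | J4 7-11 | J3 11-16 | J5 16-18 | J6 18-27 | J1 27-28 |
Completion: J1=28  J2=7  J3=16  J4=11  J5=18  J6=27
Turnaround (C−A): J1=25  J2=7  J3=8  J4=4  J5=10  J6=22
Waiting = turnaround − burst: J1=24, J2=0, J3=3, J4=0, J5=8, J6=13
Total waiting = 24 + 0 + 3 + 0 + 8 + 13 = 48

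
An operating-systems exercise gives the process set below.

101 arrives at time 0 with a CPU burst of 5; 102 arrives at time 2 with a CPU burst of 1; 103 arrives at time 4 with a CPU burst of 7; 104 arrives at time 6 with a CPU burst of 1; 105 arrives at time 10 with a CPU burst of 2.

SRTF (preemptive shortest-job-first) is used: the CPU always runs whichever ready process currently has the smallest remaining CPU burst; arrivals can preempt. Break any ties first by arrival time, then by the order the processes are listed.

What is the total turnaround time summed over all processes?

22

Timeline: | 101 0-2 | 102 2-3 | 101 3-6 | 104 6-7 | 103 7-10 | 105 10-12 | 103 12-16 |
Completion: 101=6  102=3  103=16  104=7  105=12
Turnaround (C−A): 101=6  102=1  103=12  104=1  105=2
Turnaround = completion − arrival: 101=6, 102=1, 103=12, 104=1, 105=2
Total turnaround = 6 + 1 + 12 + 1 + 2 = 22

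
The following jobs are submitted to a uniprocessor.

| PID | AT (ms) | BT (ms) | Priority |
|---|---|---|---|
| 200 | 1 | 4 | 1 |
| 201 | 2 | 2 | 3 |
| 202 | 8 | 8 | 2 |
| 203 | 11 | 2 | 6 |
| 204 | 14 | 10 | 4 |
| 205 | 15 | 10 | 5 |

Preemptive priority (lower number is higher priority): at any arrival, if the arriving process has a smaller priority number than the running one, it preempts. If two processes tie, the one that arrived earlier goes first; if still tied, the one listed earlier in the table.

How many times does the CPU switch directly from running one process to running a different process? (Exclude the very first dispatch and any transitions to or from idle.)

Schedule: | idle 0-1 | 200 1-5 | 201 5-7 | idle 7-8 | 202 8-16 | 204 16-26 | 205 26-36 | 203 36-38 |
Completion: 200=5  201=7  202=16  203=38  204=26  205=36
Turnaround (C−A): 200=4  201=5  202=8  203=27  204=12  205=21

4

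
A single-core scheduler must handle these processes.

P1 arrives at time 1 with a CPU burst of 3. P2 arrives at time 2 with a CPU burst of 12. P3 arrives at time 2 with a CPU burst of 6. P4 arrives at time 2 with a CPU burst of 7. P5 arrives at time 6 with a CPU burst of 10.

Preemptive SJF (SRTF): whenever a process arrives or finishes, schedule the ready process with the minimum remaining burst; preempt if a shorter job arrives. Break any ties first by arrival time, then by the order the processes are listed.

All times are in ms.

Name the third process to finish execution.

Timeline: | idle 0-1 | P1 1-4 | P3 4-10 | P4 10-17 | P5 17-27 | P2 27-39 |
Completion: P1=4  P2=39  P3=10  P4=17  P5=27
Finish order: P1 → P3 → P4 → P5 → P2

P4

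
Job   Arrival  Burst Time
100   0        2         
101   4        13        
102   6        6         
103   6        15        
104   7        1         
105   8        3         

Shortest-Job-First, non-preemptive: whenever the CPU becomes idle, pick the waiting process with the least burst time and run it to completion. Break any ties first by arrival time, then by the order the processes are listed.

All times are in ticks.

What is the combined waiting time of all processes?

Schedule: | 100 0-2 | idle 2-4 | 101 4-17 | 104 17-18 | 105 18-21 | 102 21-27 | 103 27-42 |
Completion: 100=2  101=17  102=27  103=42  104=18  105=21
Turnaround (C−A): 100=2  101=13  102=21  103=36  104=11  105=13
Waiting = turnaround − burst: 100=0, 101=0, 102=15, 103=21, 104=10, 105=10
Total waiting = 0 + 0 + 15 + 21 + 10 + 10 = 56

56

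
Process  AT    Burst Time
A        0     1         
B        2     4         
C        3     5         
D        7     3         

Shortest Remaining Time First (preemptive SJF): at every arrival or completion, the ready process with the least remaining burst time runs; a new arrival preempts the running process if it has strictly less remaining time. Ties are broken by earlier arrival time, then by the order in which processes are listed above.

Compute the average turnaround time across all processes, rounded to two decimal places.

4.75

Gantt: | A 0-1 | idle 1-2 | B 2-6 | C 6-7 | D 7-10 | C 10-14 |
Completion: A=1  B=6  C=14  D=10
Turnaround times: A=1, B=4, C=11, D=3
Average turnaround = (1+4+11+3) / 4 = 19/4 = 4.75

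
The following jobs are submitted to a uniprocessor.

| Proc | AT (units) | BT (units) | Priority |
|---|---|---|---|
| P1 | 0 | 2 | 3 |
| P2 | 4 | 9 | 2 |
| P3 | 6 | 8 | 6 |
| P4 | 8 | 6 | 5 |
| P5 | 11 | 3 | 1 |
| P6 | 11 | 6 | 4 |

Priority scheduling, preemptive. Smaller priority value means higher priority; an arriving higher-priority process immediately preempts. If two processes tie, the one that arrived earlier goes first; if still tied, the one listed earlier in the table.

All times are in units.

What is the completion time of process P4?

28

Schedule: | P1 0-2 | idle 2-4 | P2 4-11 | P5 11-14 | P2 14-16 | P6 16-22 | P4 22-28 | P3 28-36 |
Completion: P1=2  P2=16  P3=36  P4=28  P5=14  P6=22
Turnaround (C−A): P1=2  P2=12  P3=30  P4=20  P5=3  P6=11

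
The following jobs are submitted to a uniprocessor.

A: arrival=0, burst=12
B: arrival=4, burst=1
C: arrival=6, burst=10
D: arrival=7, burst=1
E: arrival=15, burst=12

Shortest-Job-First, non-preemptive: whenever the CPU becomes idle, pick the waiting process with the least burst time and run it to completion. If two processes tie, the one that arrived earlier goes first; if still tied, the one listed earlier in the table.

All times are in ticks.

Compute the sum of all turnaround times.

Gantt: | A 0-12 | B 12-13 | D 13-14 | C 14-24 | E 24-36 |
Completion: A=12  B=13  C=24  D=14  E=36
Turnaround = completion − arrival: A=12, B=9, C=18, D=7, E=21
Total turnaround = 12 + 9 + 18 + 7 + 21 = 67

67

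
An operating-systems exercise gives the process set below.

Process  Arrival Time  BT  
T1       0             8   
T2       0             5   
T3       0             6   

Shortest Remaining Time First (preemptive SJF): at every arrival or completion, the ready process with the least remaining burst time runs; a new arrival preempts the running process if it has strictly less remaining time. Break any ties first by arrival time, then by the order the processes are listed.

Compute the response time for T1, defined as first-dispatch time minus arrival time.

Timeline: | T2 0-5 | T3 5-11 | T1 11-19 |
Completion: T1=19  T2=5  T3=11
Response(T1) = first start − arrival = 11 − 0 = 11

11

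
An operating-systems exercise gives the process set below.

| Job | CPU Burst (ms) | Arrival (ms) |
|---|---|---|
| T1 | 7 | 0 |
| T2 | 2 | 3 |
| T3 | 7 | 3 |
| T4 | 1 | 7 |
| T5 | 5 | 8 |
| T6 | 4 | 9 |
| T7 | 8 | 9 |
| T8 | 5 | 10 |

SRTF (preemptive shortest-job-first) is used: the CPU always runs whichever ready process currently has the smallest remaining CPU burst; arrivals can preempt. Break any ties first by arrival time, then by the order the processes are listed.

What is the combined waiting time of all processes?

Gantt: | T1 0-3 | T2 3-5 | T1 5-7 | T4 7-8 | T1 8-10 | T6 10-14 | T5 14-19 | T8 19-24 | T3 24-31 | T7 31-39 |
Completion: T1=10  T2=5  T3=31  T4=8  T5=19  T6=14  T7=39  T8=24
Waiting = turnaround − burst: T1=3, T2=0, T3=21, T4=0, T5=6, T6=1, T7=22, T8=9
Total waiting = 3 + 0 + 21 + 0 + 6 + 1 + 22 + 9 = 62

62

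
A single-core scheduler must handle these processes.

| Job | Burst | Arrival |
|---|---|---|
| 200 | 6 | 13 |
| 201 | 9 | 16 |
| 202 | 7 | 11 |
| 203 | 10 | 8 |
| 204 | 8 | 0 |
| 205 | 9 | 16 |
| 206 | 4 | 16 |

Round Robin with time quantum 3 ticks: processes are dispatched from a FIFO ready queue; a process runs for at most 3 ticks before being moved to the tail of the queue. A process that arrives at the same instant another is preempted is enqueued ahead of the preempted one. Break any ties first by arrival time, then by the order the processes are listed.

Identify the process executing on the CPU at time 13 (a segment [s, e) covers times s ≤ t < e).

202

Timeline: | 204 0-8 | 203 8-11 | 202 11-14 | 203 14-17 | 200 17-20 | 202 20-23 | 201 23-26 | 205 26-29 | 206 29-32 | 203 32-35 | 200 35-38 | 202 38-39 | 201 39-42 | 205 42-45 | 206 45-46 | 203 46-47 | 201 47-50 | 205 50-53 |
Completion: 200=38  201=50  202=39  203=47  204=8  205=53  206=46
Turnaround (C−A): 200=25  201=34  202=28  203=39  204=8  205=37  206=30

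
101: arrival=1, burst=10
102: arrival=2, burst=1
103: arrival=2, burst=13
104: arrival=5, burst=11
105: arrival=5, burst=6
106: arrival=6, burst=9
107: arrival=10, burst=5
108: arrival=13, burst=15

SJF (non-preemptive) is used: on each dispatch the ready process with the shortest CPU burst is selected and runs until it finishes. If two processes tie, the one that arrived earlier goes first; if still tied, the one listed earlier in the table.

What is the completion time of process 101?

Timeline: | idle 0-1 | 101 1-11 | 102 11-12 | 107 12-17 | 105 17-23 | 106 23-32 | 104 32-43 | 103 43-56 | 108 56-71 |
Completion: 101=11  102=12  103=56  104=43  105=23  106=32  107=17  108=71
Turnaround (C−A): 101=10  102=10  103=54  104=38  105=18  106=26  107=7  108=58

11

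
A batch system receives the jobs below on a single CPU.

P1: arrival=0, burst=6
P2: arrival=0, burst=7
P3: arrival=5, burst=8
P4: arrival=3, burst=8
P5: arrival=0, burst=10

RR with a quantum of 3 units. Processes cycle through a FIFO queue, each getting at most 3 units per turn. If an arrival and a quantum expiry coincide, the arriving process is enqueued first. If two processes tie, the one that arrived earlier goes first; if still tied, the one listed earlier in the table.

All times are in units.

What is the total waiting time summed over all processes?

Gantt: | P1 0-3 | P2 3-6 | P5 6-9 | P4 9-12 | P1 12-15 | P3 15-18 | P2 18-21 | P5 21-24 | P4 24-27 | P3 27-30 | P2 30-31 | P5 31-34 | P4 34-36 | P3 36-38 | P5 38-39 |
Completion: P1=15  P2=31  P3=38  P4=36  P5=39
Waiting = turnaround − burst: P1=9, P2=24, P3=25, P4=25, P5=29
Total waiting = 9 + 24 + 25 + 25 + 29 = 112

112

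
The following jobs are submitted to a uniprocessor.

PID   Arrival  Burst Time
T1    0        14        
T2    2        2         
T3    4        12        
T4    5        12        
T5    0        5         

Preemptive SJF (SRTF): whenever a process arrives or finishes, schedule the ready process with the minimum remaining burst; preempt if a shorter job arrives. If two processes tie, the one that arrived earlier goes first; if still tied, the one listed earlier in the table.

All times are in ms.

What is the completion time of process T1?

45

Timeline: | T5 0-2 | T2 2-4 | T5 4-7 | T3 7-19 | T4 19-31 | T1 31-45 |
Completion: T1=45  T2=4  T3=19  T4=31  T5=7
Turnaround (C−A): T1=45  T2=2  T3=15  T4=26  T5=7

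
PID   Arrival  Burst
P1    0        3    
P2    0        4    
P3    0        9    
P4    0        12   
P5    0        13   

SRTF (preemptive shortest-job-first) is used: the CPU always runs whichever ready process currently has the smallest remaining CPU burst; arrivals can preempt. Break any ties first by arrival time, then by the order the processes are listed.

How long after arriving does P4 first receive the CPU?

16

Timeline: | P1 0-3 | P2 3-7 | P3 7-16 | P4 16-28 | P5 28-41 |
Completion: P1=3  P2=7  P3=16  P4=28  P5=41
Response(P4) = first start − arrival = 16 − 0 = 16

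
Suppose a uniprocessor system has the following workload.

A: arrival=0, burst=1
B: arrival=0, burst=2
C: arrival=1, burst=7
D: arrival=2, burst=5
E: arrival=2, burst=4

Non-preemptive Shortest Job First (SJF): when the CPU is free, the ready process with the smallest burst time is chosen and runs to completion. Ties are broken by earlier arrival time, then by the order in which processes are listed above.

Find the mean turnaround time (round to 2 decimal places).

7.40

Schedule: | A 0-1 | B 1-3 | E 3-7 | D 7-12 | C 12-19 |
Completion: A=1  B=3  C=19  D=12  E=7
Turnaround (C−A): A=1  B=3  C=18  D=10  E=5
Turnaround times: A=1, B=3, C=18, D=10, E=5
Average turnaround = (1+3+18+10+5) / 5 = 37/5 = 7.40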